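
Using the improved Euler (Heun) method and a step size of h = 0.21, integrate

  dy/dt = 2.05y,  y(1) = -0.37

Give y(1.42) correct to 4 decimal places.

-0.8584

Heun: k1 = f(t_n, y_n); k2 = f(t_n + h, y_n + h·k1); y_{n+1} = y_n + (h/2)·(k1 + k2).
t=1.000000, y=-0.370000:
  k1 = f(1.000000, -0.370000) = -0.758500
  k2 = f(1.210000, -0.529285) = -1.085034
  y ← -0.370000 + (0.21/2)·(-0.758500 + (-1.085034)) = -0.563571
t=1.210000, y=-0.563571:
  k1 = f(1.210000, -0.563571) = -1.155321
  k2 = f(1.420000, -0.806188) = -1.652686
  y ← -0.563571 + (0.21/2)·(-1.155321 + (-1.652686)) = -0.858412
y(1.42) ≈ -0.8584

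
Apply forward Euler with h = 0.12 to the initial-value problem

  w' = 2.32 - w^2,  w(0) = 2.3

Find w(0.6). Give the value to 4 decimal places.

1.5803

Euler: w_{n+1} = w_n + h·f(x_n, w_n).
x=0.000000, w=2.300000: f=-2.970000 → w ← 2.300000 + 0.12·(-2.970000) = 1.943600
x=0.120000, w=1.943600: f=-1.457581 → w ← 1.943600 + 0.12·(-1.457581) = 1.768690
x=0.240000, w=1.768690: f=-0.808265 → w ← 1.768690 + 0.12·(-0.808265) = 1.671698
x=0.360000, w=1.671698: f=-0.474576 → w ← 1.671698 + 0.12·(-0.474576) = 1.614749
x=0.480000, w=1.614749: f=-0.287416 → w ← 1.614749 + 0.12·(-0.287416) = 1.580260
w(0.6) ≈ 1.5803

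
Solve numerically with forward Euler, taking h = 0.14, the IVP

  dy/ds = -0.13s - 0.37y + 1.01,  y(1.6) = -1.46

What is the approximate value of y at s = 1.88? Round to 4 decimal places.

Euler: y_{n+1} = y_n + h·f(s_n, y_n).
s=1.600000, y=-1.460000: f=1.342200 → y ← -1.460000 + 0.14·1.342200 = -1.272092
s=1.740000, y=-1.272092: f=1.254474 → y ← -1.272092 + 0.14·1.254474 = -1.096466
y(1.88) ≈ -1.0965

-1.0965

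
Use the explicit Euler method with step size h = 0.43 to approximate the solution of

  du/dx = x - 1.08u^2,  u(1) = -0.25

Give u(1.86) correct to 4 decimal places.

Euler: u_{n+1} = u_n + h·f(x_n, u_n).
x=1.000000, u=-0.250000: f=0.932500 → u ← -0.250000 + 0.43·0.932500 = 0.150975
x=1.430000, u=0.150975: f=1.405383 → u ← 0.150975 + 0.43·1.405383 = 0.755290
u(1.86) ≈ 0.7553

0.7553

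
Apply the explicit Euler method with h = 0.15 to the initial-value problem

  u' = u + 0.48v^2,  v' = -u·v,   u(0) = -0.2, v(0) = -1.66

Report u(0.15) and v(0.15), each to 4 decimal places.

Euler on (u,v): u_{n+1} = u_n + h·u', v_{n+1} = v_n + h·v'.
0.000000: (-0.200000, -1.660000); f=(1.122688, -0.332000) → (-0.031597, -1.709800)
(u(0.15), v(0.15)) ≈ (-0.0316, -1.7098)

-0.0316, -1.7098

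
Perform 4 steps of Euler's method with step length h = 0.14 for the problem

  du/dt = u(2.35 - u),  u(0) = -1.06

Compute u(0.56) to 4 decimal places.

-7.6674

Euler: u_{n+1} = u_n + h·f(t_n, u_n).
t=0.000000, u=-1.060000: f=-3.614600 → u ← -1.060000 + 0.14·(-3.614600) = -1.566044
t=0.140000, u=-1.566044: f=-6.132697 → u ← -1.566044 + 0.14·(-6.132697) = -2.424622
t=0.280000, u=-2.424622: f=-11.576651 → u ← -2.424622 + 0.14·(-11.576651) = -4.045353
t=0.420000, u=-4.045353: f=-25.871457 → u ← -4.045353 + 0.14·(-25.871457) = -7.667357
u(0.56) ≈ -7.6674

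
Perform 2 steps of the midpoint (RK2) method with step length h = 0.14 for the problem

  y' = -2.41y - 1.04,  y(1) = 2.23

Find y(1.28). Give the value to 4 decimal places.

Midpoint: k1 = f(x_n, y_n); k2 = f(x_n + h/2, y_n + (h/2)·k1); y_{n+1} = y_n + h·k2.
x=1.000000, y=2.230000:
  k1 = f(1.000000, 2.230000) = -6.414300
  k2 = f(1.070000, 1.780999) = -5.332208
  y ← 2.230000 + 0.14·(-5.332208) = 1.483491
x=1.140000, y=1.483491:
  k1 = f(1.140000, 1.483491) = -4.615213
  k2 = f(1.210000, 1.160426) = -3.836627
  y ← 1.483491 + 0.14·(-3.836627) = 0.946363
y(1.28) ≈ 0.9464

0.9464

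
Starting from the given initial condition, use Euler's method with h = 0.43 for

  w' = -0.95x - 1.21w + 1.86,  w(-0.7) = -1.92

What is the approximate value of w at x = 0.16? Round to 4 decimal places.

0.9891

Euler: w_{n+1} = w_n + h·f(x_n, w_n).
x=-0.700000, w=-1.920000: f=4.848200 → w ← -1.920000 + 0.43·4.848200 = 0.164726
x=-0.270000, w=0.164726: f=1.917182 → w ← 0.164726 + 0.43·1.917182 = 0.989114
w(0.16) ≈ 0.9891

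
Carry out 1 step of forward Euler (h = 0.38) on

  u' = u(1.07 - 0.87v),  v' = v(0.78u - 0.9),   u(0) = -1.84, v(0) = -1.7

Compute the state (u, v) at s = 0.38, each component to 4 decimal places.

Euler on (u,v): u_{n+1} = u_n + h·u', v_{n+1} = v_n + h·v'.
0.000000: (-1.840000, -1.700000); f=(-4.690160, 3.969840) → (-3.622261, -0.191461)
(u(0.38), v(0.38)) ≈ (-3.6223, -0.1915)

-3.6223, -0.1915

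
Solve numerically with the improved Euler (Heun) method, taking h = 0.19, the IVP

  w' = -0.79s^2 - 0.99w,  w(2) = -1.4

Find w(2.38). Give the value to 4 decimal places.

-2.1817

Heun: k1 = f(s_n, w_n); k2 = f(s_n + h, w_n + h·k1); w_{n+1} = w_n + (h/2)·(k1 + k2).
s=2.000000, w=-1.400000:
  k1 = f(2.000000, -1.400000) = -1.774000
  k2 = f(2.190000, -1.737060) = -2.069230
  w ← -1.400000 + (0.19/2)·(-1.774000 + (-2.069230)) = -1.765107
s=2.190000, w=-1.765107:
  k1 = f(2.190000, -1.765107) = -2.041463
  k2 = f(2.380000, -2.152985) = -2.343421
  w ← -1.765107 + (0.19/2)·(-2.041463 + (-2.343421)) = -2.181671
w(2.38) ≈ -2.1817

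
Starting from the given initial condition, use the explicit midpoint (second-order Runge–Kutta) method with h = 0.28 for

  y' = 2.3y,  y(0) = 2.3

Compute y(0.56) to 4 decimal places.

7.8834

Midpoint: k1 = f(x_n, y_n); k2 = f(x_n + h/2, y_n + (h/2)·k1); y_{n+1} = y_n + h·k2.
x=0.000000, y=2.300000:
  k1 = f(0.000000, 2.300000) = 5.290000
  k2 = f(0.140000, 3.040600) = 6.993380
  y ← 2.300000 + 0.28·6.993380 = 4.258146
x=0.280000, y=4.258146:
  k1 = f(0.280000, 4.258146) = 9.793737
  k2 = f(0.420000, 5.629270) = 12.947320
  y ← 4.258146 + 0.28·12.947320 = 7.883396
y(0.56) ≈ 7.8834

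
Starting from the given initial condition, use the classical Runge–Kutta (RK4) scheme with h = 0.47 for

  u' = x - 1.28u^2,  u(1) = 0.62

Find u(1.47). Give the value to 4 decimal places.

RK4: k1 = f(x_n, u_n); k2 = f(x_n + h/2, u_n + (h/2)·k1); k3 = f(x_n + h/2, u_n + (h/2)·k2); k4 = f(x_n + h, u_n + h·k3); u_{n+1} = u_n + (h/6)·(k1 + 2k2 + 2k3 + k4).
x=1.000000, u=0.620000:
  k1 = f(1.000000, 0.620000) = 0.507968
  k2 = f(1.235000, 0.739372) = 0.535260
  k3 = f(1.235000, 0.745786) = 0.523068
  k4 = f(1.470000, 0.865842) = 0.510407
  u ← 0.620000 + (0.47/6)·(k1 + 2k2 + 2k3 + k4) = 0.865577
u(1.47) ≈ 0.8656

0.8656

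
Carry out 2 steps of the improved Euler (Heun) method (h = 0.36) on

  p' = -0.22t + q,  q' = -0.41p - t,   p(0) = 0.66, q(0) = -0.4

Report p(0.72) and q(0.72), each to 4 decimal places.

Heun on (p,q): k1 = f(t_n, state_n); k2 = f(t_n + h, state_n + h·k1); state_{n+1} = state_n + (h/2)·(k1 + k2).
0.000000: (0.660000, -0.400000)
  k1 = (-0.400000, -0.270600)
  predictor → (0.516000, -0.497416)
  k2 = (-0.576616, -0.571560)
  → (0.484209, -0.551589)
0.360000: (0.484209, -0.551589)
  k1 = (-0.630789, -0.558526)
  predictor → (0.257125, -0.752658)
  k2 = (-0.911058, -0.825421)
  → (0.206677, -0.800699)
(p(0.72), q(0.72)) ≈ (0.2067, -0.8007)

0.2067, -0.8007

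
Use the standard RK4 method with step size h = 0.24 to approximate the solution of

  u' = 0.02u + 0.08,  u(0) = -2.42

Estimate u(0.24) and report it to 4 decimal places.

RK4: k1 = f(t_n, u_n); k2 = f(t_n + h/2, u_n + (h/2)·k1); k3 = f(t_n + h/2, u_n + (h/2)·k2); k4 = f(t_n + h, u_n + h·k3); u_{n+1} = u_n + (h/6)·(k1 + 2k2 + 2k3 + k4).
t=0.000000, u=-2.420000:
  k1 = f(0.000000, -2.420000) = 0.031600
  k2 = f(0.120000, -2.416208) = 0.031676
  k3 = f(0.120000, -2.416199) = 0.031676
  k4 = f(0.240000, -2.412398) = 0.031752
  u ← -2.420000 + (0.24/6)·(k1 + 2k2 + 2k3 + k4) = -2.412398
u(0.24) ≈ -2.4124

-2.4124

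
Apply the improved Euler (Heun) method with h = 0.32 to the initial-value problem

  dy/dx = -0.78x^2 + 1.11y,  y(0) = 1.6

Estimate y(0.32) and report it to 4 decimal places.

Heun: k1 = f(x_n, y_n); k2 = f(x_n + h, y_n + h·k1); y_{n+1} = y_n + (h/2)·(k1 + k2).
x=0.000000, y=1.600000:
  k1 = f(0.000000, 1.600000) = 1.776000
  k2 = f(0.320000, 2.168320) = 2.326963
  y ← 1.600000 + (0.32/2)·(1.776000 + 2.326963) = 2.256474
y(0.32) ≈ 2.2565

2.2565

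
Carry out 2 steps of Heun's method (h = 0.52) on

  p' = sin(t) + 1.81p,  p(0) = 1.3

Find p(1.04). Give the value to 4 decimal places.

8.1723

Heun: k1 = f(t_n, p_n); k2 = f(t_n + h, p_n + h·k1); p_{n+1} = p_n + (h/2)·(k1 + k2).
t=0.000000, p=1.300000:
  k1 = f(0.000000, 1.300000) = 2.353000
  k2 = f(0.520000, 2.523560) = 5.064524
  p ← 1.300000 + (0.52/2)·(2.353000 + 5.064524) = 3.228556
t=0.520000, p=3.228556:
  k1 = f(0.520000, 3.228556) = 6.340567
  k2 = f(1.040000, 6.525651) = 12.673832
  p ← 3.228556 + (0.52/2)·(6.340567 + 12.673832) = 8.172300
p(1.04) ≈ 8.1723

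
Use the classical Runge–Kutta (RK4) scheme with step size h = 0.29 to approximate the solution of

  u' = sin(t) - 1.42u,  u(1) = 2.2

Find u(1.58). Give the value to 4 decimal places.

RK4: k1 = f(t_n, u_n); k2 = f(t_n + h/2, u_n + (h/2)·k1); k3 = f(t_n + h/2, u_n + (h/2)·k2); k4 = f(t_n + h, u_n + h·k3); u_{n+1} = u_n + (h/6)·(k1 + 2k2 + 2k3 + k4).
t=1.000000, u=2.200000:
  k1 = f(1.000000, 2.200000) = -2.282529
  k2 = f(1.145000, 1.869033) = -1.743317
  k3 = f(1.145000, 1.947219) = -1.854341
  k4 = f(1.290000, 1.662241) = -1.399547
  u ← 2.200000 + (0.29/6)·(k1 + 2k2 + 2k3 + k4) = 1.674259
t=1.290000, u=1.674259:
  k1 = f(1.290000, 1.674259) = -1.416613
  k2 = f(1.435000, 1.468850) = -1.094974
  k3 = f(1.435000, 1.515488) = -1.161199
  k4 = f(1.580000, 1.337512) = -0.899309
  u ← 1.674259 + (0.29/6)·(k1 + 2k2 + 2k3 + k4) = 1.344226
u(1.58) ≈ 1.3442

1.3442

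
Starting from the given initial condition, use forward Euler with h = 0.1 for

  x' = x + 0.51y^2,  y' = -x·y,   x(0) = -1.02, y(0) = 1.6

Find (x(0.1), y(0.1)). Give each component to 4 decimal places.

Euler on (x,y): x_{n+1} = x_n + h·x', y_{n+1} = y_n + h·y'.
0.000000: (-1.020000, 1.600000); f=(0.285600, 1.632000) → (-0.991440, 1.763200)
(x(0.1), y(0.1)) ≈ (-0.9914, 1.7632)

-0.9914, 1.7632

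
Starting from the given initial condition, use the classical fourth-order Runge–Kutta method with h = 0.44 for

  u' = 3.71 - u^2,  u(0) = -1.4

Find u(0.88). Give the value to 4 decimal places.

RK4: k1 = f(s_n, u_n); k2 = f(s_n + h/2, u_n + (h/2)·k1); k3 = f(s_n + h/2, u_n + (h/2)·k2); k4 = f(s_n + h, u_n + h·k3); u_{n+1} = u_n + (h/6)·(k1 + 2k2 + 2k3 + k4).
s=0.000000, u=-1.400000:
  k1 = f(0.000000, -1.400000) = 1.750000
  k2 = f(0.220000, -1.015000) = 2.679775
  k3 = f(0.220000, -0.810449) = 3.053172
  k4 = f(0.440000, -0.056604) = 3.706796
  u ← -1.400000 + (0.44/6)·(k1 + 2k2 + 2k3 + k4) = -0.159003
s=0.440000, u=-0.159003:
  k1 = f(0.440000, -0.159003) = 3.684718
  k2 = f(0.660000, 0.651635) = 3.285372
  k3 = f(0.660000, 0.563779) = 3.392153
  k4 = f(0.880000, 1.333545) = 1.931659
  u ← -0.159003 + (0.44/6)·(k1 + 2k2 + 2k3 + k4) = 1.232235
u(0.88) ≈ 1.2322

1.2322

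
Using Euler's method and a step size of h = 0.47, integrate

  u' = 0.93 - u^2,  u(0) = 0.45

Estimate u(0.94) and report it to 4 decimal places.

0.9343

Euler: u_{n+1} = u_n + h·f(t_n, u_n).
t=0.000000, u=0.450000: f=0.727500 → u ← 0.450000 + 0.47·0.727500 = 0.791925
t=0.470000, u=0.791925: f=0.302855 → u ← 0.791925 + 0.47·0.302855 = 0.934267
u(0.94) ≈ 0.9343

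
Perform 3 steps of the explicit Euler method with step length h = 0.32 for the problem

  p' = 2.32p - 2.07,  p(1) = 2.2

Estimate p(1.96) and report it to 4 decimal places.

Euler: p_{n+1} = p_n + h·f(x_n, p_n).
x=1.000000, p=2.200000: f=3.034000 → p ← 2.200000 + 0.32·3.034000 = 3.170880
x=1.320000, p=3.170880: f=5.286442 → p ← 3.170880 + 0.32·5.286442 = 4.862541
x=1.640000, p=4.862541: f=9.211096 → p ← 4.862541 + 0.32·9.211096 = 7.810092
p(1.96) ≈ 7.8101

7.8101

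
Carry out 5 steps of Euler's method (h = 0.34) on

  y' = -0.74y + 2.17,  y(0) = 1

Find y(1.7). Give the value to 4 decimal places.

2.4787

Euler: y_{n+1} = y_n + h·f(t_n, y_n).
t=0.000000, y=1.000000: f=1.430000 → y ← 1.000000 + 0.34·1.430000 = 1.486200
t=0.340000, y=1.486200: f=1.070212 → y ← 1.486200 + 0.34·1.070212 = 1.850072
t=0.680000, y=1.850072: f=0.800947 → y ← 1.850072 + 0.34·0.800947 = 2.122394
t=1.020000, y=2.122394: f=0.599428 → y ← 2.122394 + 0.34·0.599428 = 2.326200
t=1.360000, y=2.326200: f=0.448612 → y ← 2.326200 + 0.34·0.448612 = 2.478728
y(1.7) ≈ 2.4787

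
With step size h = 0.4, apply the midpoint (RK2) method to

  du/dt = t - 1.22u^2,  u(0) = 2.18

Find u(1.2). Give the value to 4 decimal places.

1.2420

Midpoint: k1 = f(t_n, u_n); k2 = f(t_n + h/2, u_n + (h/2)·k1); u_{n+1} = u_n + h·k2.
t=0.000000, u=2.180000:
  k1 = f(0.000000, 2.180000) = -5.797928
  k2 = f(0.200000, 1.020414) = -1.070320
  u ← 2.180000 + 0.4·(-1.070320) = 1.751872
t=0.400000, u=1.751872:
  k1 = f(0.400000, 1.751872) = -3.344248
  k2 = f(0.600000, 1.083022) = -0.830984
  u ← 1.751872 + 0.4·(-0.830984) = 1.419479
t=0.800000, u=1.419479:
  k1 = f(0.800000, 1.419479) = -1.658202
  k2 = f(1.000000, 1.087838) = -0.443738
  u ← 1.419479 + 0.4·(-0.443738) = 1.241983
u(1.2) ≈ 1.2420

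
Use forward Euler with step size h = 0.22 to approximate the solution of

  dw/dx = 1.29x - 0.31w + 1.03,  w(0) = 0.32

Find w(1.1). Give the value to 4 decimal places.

1.7966

Euler: w_{n+1} = w_n + h·f(x_n, w_n).
x=0.000000, w=0.320000: f=0.930800 → w ← 0.320000 + 0.22·0.930800 = 0.524776
x=0.220000, w=0.524776: f=1.151119 → w ← 0.524776 + 0.22·1.151119 = 0.778022
x=0.440000, w=0.778022: f=1.356413 → w ← 0.778022 + 0.22·1.356413 = 1.076433
x=0.660000, w=1.076433: f=1.547706 → w ← 1.076433 + 0.22·1.547706 = 1.416928
x=0.880000, w=1.416928: f=1.725952 → w ← 1.416928 + 0.22·1.725952 = 1.796638
w(1.1) ≈ 1.7966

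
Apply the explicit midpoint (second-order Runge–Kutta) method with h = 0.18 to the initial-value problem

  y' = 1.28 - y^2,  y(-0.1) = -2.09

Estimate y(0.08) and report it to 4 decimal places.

-2.8689

Midpoint: k1 = f(t_n, y_n); k2 = f(t_n + h/2, y_n + (h/2)·k1); y_{n+1} = y_n + h·k2.
t=-0.100000, y=-2.090000:
  k1 = f(-0.100000, -2.090000) = -3.088100
  k2 = f(-0.010000, -2.367929) = -4.327088
  y ← -2.090000 + 0.18·(-4.327088) = -2.868876
y(0.08) ≈ -2.8689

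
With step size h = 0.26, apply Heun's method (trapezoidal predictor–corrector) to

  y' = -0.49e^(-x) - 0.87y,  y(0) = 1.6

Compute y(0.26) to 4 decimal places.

1.1806

Heun: k1 = f(x_n, y_n); k2 = f(x_n + h, y_n + h·k1); y_{n+1} = y_n + (h/2)·(k1 + k2).
x=0.000000, y=1.600000:
  k1 = f(0.000000, 1.600000) = -1.882000
  k2 = f(0.260000, 1.110680) = -1.344107
  y ← 1.600000 + (0.26/2)·(-1.882000 + (-1.344107)) = 1.180606
y(0.26) ≈ 1.1806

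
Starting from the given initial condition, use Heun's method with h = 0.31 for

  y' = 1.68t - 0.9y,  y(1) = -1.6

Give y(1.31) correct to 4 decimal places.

Heun: k1 = f(t_n, y_n); k2 = f(t_n + h, y_n + h·k1); y_{n+1} = y_n + (h/2)·(k1 + k2).
t=1.000000, y=-1.600000:
  k1 = f(1.000000, -1.600000) = 3.120000
  k2 = f(1.310000, -0.632800) = 2.770320
  y ← -1.600000 + (0.31/2)·(3.120000 + 2.770320) = -0.687000
y(1.31) ≈ -0.6870

-0.6870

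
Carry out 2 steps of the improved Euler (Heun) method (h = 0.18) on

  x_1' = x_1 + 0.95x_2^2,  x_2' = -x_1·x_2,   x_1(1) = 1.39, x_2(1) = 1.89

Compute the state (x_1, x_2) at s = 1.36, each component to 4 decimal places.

Heun on (x_1,x_2): k1 = f(s_n, state_n); k2 = f(s_n + h, state_n + h·k1); state_{n+1} = state_n + (h/2)·(k1 + k2).
1.000000: (1.390000, 1.890000)
  k1 = (4.783495, -2.627100)
  predictor → (2.251029, 1.417122)
  k2 = (4.158852, -3.189983)
  → (2.194811, 1.366463)
1.180000: (2.194811, 1.366463)
  k1 = (3.968670, -2.999127)
  predictor → (2.909172, 0.826620)
  k2 = (3.558307, -2.404779)
  → (2.872239, 0.880111)
(x_1(1.36), x_2(1.36)) ≈ (2.8722, 0.8801)

2.8722, 0.8801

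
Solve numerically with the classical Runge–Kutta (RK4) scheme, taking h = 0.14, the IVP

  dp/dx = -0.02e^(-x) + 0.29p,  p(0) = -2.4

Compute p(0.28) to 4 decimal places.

RK4: k1 = f(x_n, p_n); k2 = f(x_n + h/2, p_n + (h/2)·k1); k3 = f(x_n + h/2, p_n + (h/2)·k2); k4 = f(x_n + h, p_n + h·k3); p_{n+1} = p_n + (h/6)·(k1 + 2k2 + 2k3 + k4).
x=0.000000, p=-2.400000:
  k1 = f(0.000000, -2.400000) = -0.716000
  k2 = f(0.070000, -2.450120) = -0.729183
  k3 = f(0.070000, -2.451043) = -0.729450
  k4 = f(0.140000, -2.502123) = -0.743003
  p ← -2.400000 + (0.14/6)·(k1 + 2k2 + 2k3 + k4) = -2.502113
x=0.140000, p=-2.502113:
  k1 = f(0.140000, -2.502113) = -0.743000
  k2 = f(0.210000, -2.554123) = -0.756907
  k3 = f(0.210000, -2.555096) = -0.757190
  k4 = f(0.280000, -2.608119) = -0.771470
  p ← -2.502113 + (0.14/6)·(k1 + 2k2 + 2k3 + k4) = -2.608108
p(0.28) ≈ -2.6081

-2.6081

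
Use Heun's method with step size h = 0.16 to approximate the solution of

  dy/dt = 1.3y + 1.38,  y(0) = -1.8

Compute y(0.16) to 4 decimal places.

-1.9696

Heun: k1 = f(t_n, y_n); k2 = f(t_n + h, y_n + h·k1); y_{n+1} = y_n + (h/2)·(k1 + k2).
t=0.000000, y=-1.800000:
  k1 = f(0.000000, -1.800000) = -0.960000
  k2 = f(0.160000, -1.953600) = -1.159680
  y ← -1.800000 + (0.16/2)·(-0.960000 + (-1.159680)) = -1.969574
y(0.16) ≈ -1.9696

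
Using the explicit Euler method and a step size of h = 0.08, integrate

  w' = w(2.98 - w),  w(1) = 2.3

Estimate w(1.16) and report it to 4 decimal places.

Euler: w_{n+1} = w_n + h·f(x_n, w_n).
x=1.000000, w=2.300000: f=1.564000 → w ← 2.300000 + 0.08·1.564000 = 2.425120
x=1.080000, w=2.425120: f=1.345651 → w ← 2.425120 + 0.08·1.345651 = 2.532772
w(1.16) ≈ 2.5328

2.5328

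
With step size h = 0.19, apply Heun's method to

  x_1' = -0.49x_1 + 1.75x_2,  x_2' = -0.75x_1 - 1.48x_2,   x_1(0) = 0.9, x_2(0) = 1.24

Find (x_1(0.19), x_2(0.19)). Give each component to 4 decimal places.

Heun on (x_1,x_2): k1 = f(t_n, state_n); k2 = f(t_n + h, state_n + h·k1); state_{n+1} = state_n + (h/2)·(k1 + k2).
0.000000: (0.900000, 1.240000)
  k1 = (1.729000, -2.510200)
  predictor → (1.228510, 0.763062)
  k2 = (0.733389, -2.050714)
  → (1.133927, 0.806713)
(x_1(0.19), x_2(0.19)) ≈ (1.1339, 0.8067)

1.1339, 0.8067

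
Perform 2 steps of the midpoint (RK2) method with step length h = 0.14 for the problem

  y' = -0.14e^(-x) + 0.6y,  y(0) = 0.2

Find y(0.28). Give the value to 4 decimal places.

Midpoint: k1 = f(x_n, y_n); k2 = f(x_n + h/2, y_n + (h/2)·k1); y_{n+1} = y_n + h·k2.
x=0.000000, y=0.200000:
  k1 = f(0.000000, 0.200000) = -0.020000
  k2 = f(0.070000, 0.198600) = -0.011375
  y ← 0.200000 + 0.14·(-0.011375) = 0.198407
x=0.140000, y=0.198407:
  k1 = f(0.140000, 0.198407) = -0.002666
  k2 = f(0.210000, 0.198221) = 0.005451
  y ← 0.198407 + 0.14·0.005451 = 0.199171
y(0.28) ≈ 0.1992

0.1992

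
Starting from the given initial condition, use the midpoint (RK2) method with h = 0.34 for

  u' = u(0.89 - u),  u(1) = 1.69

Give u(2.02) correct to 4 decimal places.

Midpoint: k1 = f(x_n, u_n); k2 = f(x_n + h/2, u_n + (h/2)·k1); u_{n+1} = u_n + h·k2.
x=1.000000, u=1.690000:
  k1 = f(1.000000, 1.690000) = -1.352000
  k2 = f(1.170000, 1.460160) = -0.832525
  u ← 1.690000 + 0.34·(-0.832525) = 1.406942
x=1.340000, u=1.406942:
  k1 = f(1.340000, 1.406942) = -0.727307
  k2 = f(1.510000, 1.283299) = -0.504721
  u ← 1.406942 + 0.34·(-0.504721) = 1.235336
x=1.680000, u=1.235336:
  k1 = f(1.680000, 1.235336) = -0.426607
  k2 = f(1.850000, 1.162813) = -0.317231
  u ← 1.235336 + 0.34·(-0.317231) = 1.127478
u(2.02) ≈ 1.1275

1.1275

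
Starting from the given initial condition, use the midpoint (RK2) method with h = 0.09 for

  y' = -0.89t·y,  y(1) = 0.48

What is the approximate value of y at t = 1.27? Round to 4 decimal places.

0.3654

Midpoint: k1 = f(t_n, y_n); k2 = f(t_n + h/2, y_n + (h/2)·k1); y_{n+1} = y_n + h·k2.
t=1.000000, y=0.480000:
  k1 = f(1.000000, 0.480000) = -0.427200
  k2 = f(1.045000, 0.460776) = -0.428545
  y ← 0.480000 + 0.09·(-0.428545) = 0.441431
t=1.090000, y=0.441431:
  k1 = f(1.090000, 0.441431) = -0.428232
  k2 = f(1.135000, 0.422161) = -0.426445
  y ← 0.441431 + 0.09·(-0.426445) = 0.403051
t=1.180000, y=0.403051:
  k1 = f(1.180000, 0.403051) = -0.423284
  k2 = f(1.225000, 0.384003) = -0.418659
  y ← 0.403051 + 0.09·(-0.418659) = 0.365372
y(1.27) ≈ 0.3654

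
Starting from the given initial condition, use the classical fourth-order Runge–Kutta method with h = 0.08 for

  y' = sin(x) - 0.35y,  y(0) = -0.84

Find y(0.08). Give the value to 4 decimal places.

RK4: k1 = f(x_n, y_n); k2 = f(x_n + h/2, y_n + (h/2)·k1); k3 = f(x_n + h/2, y_n + (h/2)·k2); k4 = f(x_n + h, y_n + h·k3); y_{n+1} = y_n + (h/6)·(k1 + 2k2 + 2k3 + k4).
x=0.000000, y=-0.840000:
  k1 = f(0.000000, -0.840000) = 0.294000
  k2 = f(0.040000, -0.828240) = 0.329873
  k3 = f(0.040000, -0.826805) = 0.329371
  k4 = f(0.080000, -0.813650) = 0.364692
  y ← -0.840000 + (0.08/6)·(k1 + 2k2 + 2k3 + k4) = -0.813638
y(0.08) ≈ -0.8136

-0.8136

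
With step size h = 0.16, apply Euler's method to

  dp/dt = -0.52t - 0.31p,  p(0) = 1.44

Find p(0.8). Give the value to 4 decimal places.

Euler: p_{n+1} = p_n + h·f(t_n, p_n).
t=0.000000, p=1.440000: f=-0.446400 → p ← 1.440000 + 0.16·(-0.446400) = 1.368576
t=0.160000, p=1.368576: f=-0.507459 → p ← 1.368576 + 0.16·(-0.507459) = 1.287383
t=0.320000, p=1.287383: f=-0.565489 → p ← 1.287383 + 0.16·(-0.565489) = 1.196904
t=0.480000, p=1.196904: f=-0.620640 → p ← 1.196904 + 0.16·(-0.620640) = 1.097602
t=0.640000, p=1.097602: f=-0.673057 → p ← 1.097602 + 0.16·(-0.673057) = 0.989913
p(0.8) ≈ 0.9899

0.9899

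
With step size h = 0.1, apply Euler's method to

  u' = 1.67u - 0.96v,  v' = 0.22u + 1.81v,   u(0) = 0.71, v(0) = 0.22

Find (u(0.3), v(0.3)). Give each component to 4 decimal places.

1.0359, 0.4253

Euler on (u,v): u_{n+1} = u_n + h·u', v_{n+1} = v_n + h·v'.
0.000000: (0.710000, 0.220000); f=(0.974500, 0.554400) → (0.807450, 0.275440)
0.100000: (0.807450, 0.275440); f=(1.084019, 0.676185) → (0.915852, 0.343059)
0.200000: (0.915852, 0.343059); f=(1.200136, 0.822423) → (1.035866, 0.425301)
(u(0.3), v(0.3)) ≈ (1.0359, 0.4253)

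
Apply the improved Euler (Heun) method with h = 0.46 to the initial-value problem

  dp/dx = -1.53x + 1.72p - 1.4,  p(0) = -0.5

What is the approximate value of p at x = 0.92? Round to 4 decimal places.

Heun: k1 = f(x_n, p_n); k2 = f(x_n + h, p_n + h·k1); p_{n+1} = p_n + (h/2)·(k1 + k2).
x=0.000000, p=-0.500000:
  k1 = f(0.000000, -0.500000) = -2.260000
  k2 = f(0.460000, -1.539600) = -4.751912
  p ← -0.500000 + (0.46/2)·(-2.260000 + (-4.751912)) = -2.112740
x=0.460000, p=-2.112740:
  k1 = f(0.460000, -2.112740) = -5.737712
  k2 = f(0.920000, -4.752087) = -10.981190
  p ← -2.112740 + (0.46/2)·(-5.737712 + (-10.981190)) = -5.958087
p(0.92) ≈ -5.9581

-5.9581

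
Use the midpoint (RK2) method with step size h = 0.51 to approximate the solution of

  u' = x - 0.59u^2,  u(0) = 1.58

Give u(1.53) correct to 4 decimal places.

1.4158

Midpoint: k1 = f(x_n, u_n); k2 = f(x_n + h/2, u_n + (h/2)·k1); u_{n+1} = u_n + h·k2.
x=0.000000, u=1.580000:
  k1 = f(0.000000, 1.580000) = -1.472876
  k2 = f(0.255000, 1.204417) = -0.600865
  u ← 1.580000 + 0.51·(-0.600865) = 1.273559
x=0.510000, u=1.273559:
  k1 = f(0.510000, 1.273559) = -0.446951
  k2 = f(0.765000, 1.159586) = -0.028337
  u ← 1.273559 + 0.51·(-0.028337) = 1.259107
x=1.020000, u=1.259107:
  k1 = f(1.020000, 1.259107) = 0.084644
  k2 = f(1.275000, 1.280691) = 0.307300
  u ← 1.259107 + 0.51·0.307300 = 1.415830
u(1.53) ≈ 1.4158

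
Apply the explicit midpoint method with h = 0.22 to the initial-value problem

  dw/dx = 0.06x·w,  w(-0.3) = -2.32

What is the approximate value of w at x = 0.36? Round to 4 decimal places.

Midpoint: k1 = f(x_n, w_n); k2 = f(x_n + h/2, w_n + (h/2)·k1); w_{n+1} = w_n + h·k2.
x=-0.300000, w=-2.320000:
  k1 = f(-0.300000, -2.320000) = 0.041760
  k2 = f(-0.190000, -2.315406) = 0.026396
  w ← -2.320000 + 0.22·0.026396 = -2.314193
x=-0.080000, w=-2.314193:
  k1 = f(-0.080000, -2.314193) = 0.011108
  k2 = f(0.030000, -2.312971) = -0.004163
  w ← -2.314193 + 0.22·(-0.004163) = -2.315109
x=0.140000, w=-2.315109:
  k1 = f(0.140000, -2.315109) = -0.019447
  k2 = f(0.250000, -2.317248) = -0.034759
  w ← -2.315109 + 0.22·(-0.034759) = -2.322756
w(0.36) ≈ -2.3228

-2.3228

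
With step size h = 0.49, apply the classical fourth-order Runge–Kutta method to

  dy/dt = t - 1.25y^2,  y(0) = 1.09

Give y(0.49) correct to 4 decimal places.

RK4: k1 = f(t_n, y_n); k2 = f(t_n + h/2, y_n + (h/2)·k1); k3 = f(t_n + h/2, y_n + (h/2)·k2); k4 = f(t_n + h, y_n + h·k3); y_{n+1} = y_n + (h/6)·(k1 + 2k2 + 2k3 + k4).
t=0.000000, y=1.090000:
  k1 = f(0.000000, 1.090000) = -1.485125
  k2 = f(0.245000, 0.726144) = -0.414107
  k3 = f(0.245000, 0.988544) = -0.976523
  k4 = f(0.490000, 0.611503) = 0.022579
  y ← 1.090000 + (0.49/6)·(k1 + 2k2 + 2k3 + k4) = 0.743422
y(0.49) ≈ 0.7434

0.7434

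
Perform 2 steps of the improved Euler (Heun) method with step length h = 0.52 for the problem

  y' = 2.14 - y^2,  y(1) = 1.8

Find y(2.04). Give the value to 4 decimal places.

1.6013

Heun: k1 = f(x_n, y_n); k2 = f(x_n + h, y_n + h·k1); y_{n+1} = y_n + (h/2)·(k1 + k2).
x=1.000000, y=1.800000:
  k1 = f(1.000000, 1.800000) = -1.100000
  k2 = f(1.520000, 1.228000) = 0.632016
  y ← 1.800000 + (0.52/2)·(-1.100000 + 0.632016) = 1.678324
x=1.520000, y=1.678324:
  k1 = f(1.520000, 1.678324) = -0.676772
  k2 = f(2.040000, 1.326403) = 0.380656
  y ← 1.678324 + (0.52/2)·(-0.676772 + 0.380656) = 1.601334
y(2.04) ≈ 1.6013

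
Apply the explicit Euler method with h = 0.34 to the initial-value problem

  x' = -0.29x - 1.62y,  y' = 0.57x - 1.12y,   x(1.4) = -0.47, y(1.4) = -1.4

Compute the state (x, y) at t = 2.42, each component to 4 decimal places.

Euler on (x,y): x_{n+1} = x_n + h·x', y_{n+1} = y_n + h·y'.
1.400000: (-0.470000, -1.400000); f=(2.404300, 1.300100) → (0.347462, -0.957966)
1.740000: (0.347462, -0.957966); f=(1.451141, 1.270975) → (0.840850, -0.525834)
2.080000: (0.840850, -0.525834); f=(0.608005, 1.068219) → (1.047572, -0.162640)
(x(2.42), y(2.42)) ≈ (1.0476, -0.1626)

1.0476, -0.1626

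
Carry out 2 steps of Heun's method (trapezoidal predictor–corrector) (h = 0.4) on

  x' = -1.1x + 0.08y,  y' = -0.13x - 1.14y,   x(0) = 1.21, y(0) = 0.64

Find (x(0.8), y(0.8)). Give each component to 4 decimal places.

Heun on (x,y): k1 = f(s_n, state_n); k2 = f(s_n + h, state_n + h·k1); state_{n+1} = state_n + (h/2)·(k1 + k2).
0.000000: (1.210000, 0.640000)
  k1 = (-1.279800, -0.886900)
  predictor → (0.698080, 0.285240)
  k2 = (-0.745069, -0.415924)
  → (0.805026, 0.379435)
0.400000: (0.805026, 0.379435)
  k1 = (-0.855174, -0.537210)
  predictor → (0.462957, 0.164551)
  k2 = (-0.496088, -0.247773)
  → (0.534774, 0.222439)
(x(0.8), y(0.8)) ≈ (0.5348, 0.2224)

0.5348, 0.2224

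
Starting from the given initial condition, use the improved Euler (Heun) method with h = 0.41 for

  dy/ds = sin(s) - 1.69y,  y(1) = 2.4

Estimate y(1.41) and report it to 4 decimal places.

1.5685

Heun: k1 = f(s_n, y_n); k2 = f(s_n + h, y_n + h·k1); y_{n+1} = y_n + (h/2)·(k1 + k2).
s=1.000000, y=2.400000:
  k1 = f(1.000000, 2.400000) = -3.214529
  k2 = f(1.410000, 1.082043) = -0.841553
  y ← 2.400000 + (0.41/2)·(-3.214529 + (-0.841553)) = 1.568503
y(1.41) ≈ 1.5685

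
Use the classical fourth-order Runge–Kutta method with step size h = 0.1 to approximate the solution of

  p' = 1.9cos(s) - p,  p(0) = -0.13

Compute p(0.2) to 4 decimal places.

RK4: k1 = f(s_n, p_n); k2 = f(s_n + h/2, p_n + (h/2)·k1); k3 = f(s_n + h/2, p_n + (h/2)·k2); k4 = f(s_n + h, p_n + h·k3); p_{n+1} = p_n + (h/6)·(k1 + 2k2 + 2k3 + k4).
s=0.000000, p=-0.130000:
  k1 = f(0.000000, -0.130000) = 2.030000
  k2 = f(0.050000, -0.028500) = 1.926125
  k3 = f(0.050000, -0.033694) = 1.931319
  k4 = f(0.100000, 0.063132) = 1.827376
  p ← -0.130000 + (0.1/6)·(k1 + 2k2 + 2k3 + k4) = 0.062871
s=0.100000, p=0.062871:
  k1 = f(0.100000, 0.062871) = 1.827637
  k2 = f(0.150000, 0.154253) = 1.724412
  k3 = f(0.150000, 0.149092) = 1.729573
  k4 = f(0.200000, 0.235828) = 1.626298
  p ← 0.062871 + (0.1/6)·(k1 + 2k2 + 2k3 + k4) = 0.235570
p(0.2) ≈ 0.2356

0.2356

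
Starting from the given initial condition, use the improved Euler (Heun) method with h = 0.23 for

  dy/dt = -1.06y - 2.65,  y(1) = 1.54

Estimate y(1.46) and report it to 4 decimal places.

Heun: k1 = f(t_n, y_n); k2 = f(t_n + h, y_n + h·k1); y_{n+1} = y_n + (h/2)·(k1 + k2).
t=1.000000, y=1.540000:
  k1 = f(1.000000, 1.540000) = -4.282400
  k2 = f(1.230000, 0.555048) = -3.238351
  y ← 1.540000 + (0.23/2)·(-4.282400 + (-3.238351)) = 0.675114
t=1.230000, y=0.675114:
  k1 = f(1.230000, 0.675114) = -3.365620
  k2 = f(1.460000, -0.098979) = -2.545082
  y ← 0.675114 + (0.23/2)·(-3.365620 + (-2.545082)) = -0.004617
y(1.46) ≈ -0.0046

-0.0046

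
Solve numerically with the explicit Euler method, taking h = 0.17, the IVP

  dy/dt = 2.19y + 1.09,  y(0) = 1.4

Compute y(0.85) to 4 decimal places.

8.7381

Euler: y_{n+1} = y_n + h·f(t_n, y_n).
t=0.000000, y=1.400000: f=4.156000 → y ← 1.400000 + 0.17·4.156000 = 2.106520
t=0.170000, y=2.106520: f=5.703279 → y ← 2.106520 + 0.17·5.703279 = 3.076077
t=0.340000, y=3.076077: f=7.826609 → y ← 3.076077 + 0.17·7.826609 = 4.406601
t=0.510000, y=4.406601: f=10.740456 → y ← 4.406601 + 0.17·10.740456 = 6.232479
t=0.680000, y=6.232479: f=14.739128 → y ← 6.232479 + 0.17·14.739128 = 8.738130
y(0.85) ≈ 8.7381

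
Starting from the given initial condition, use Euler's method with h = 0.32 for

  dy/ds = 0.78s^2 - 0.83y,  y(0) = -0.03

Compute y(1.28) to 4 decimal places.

0.3102

Euler: y_{n+1} = y_n + h·f(s_n, y_n).
s=0.000000, y=-0.030000: f=0.024900 → y ← -0.030000 + 0.32·0.024900 = -0.022032
s=0.320000, y=-0.022032: f=0.098159 → y ← -0.022032 + 0.32·0.098159 = 0.009379
s=0.640000, y=0.009379: f=0.311704 → y ← 0.009379 + 0.32·0.311704 = 0.109124
s=0.960000, y=0.109124: f=0.628275 → y ← 0.109124 + 0.32·0.628275 = 0.310172
y(1.28) ≈ 0.3102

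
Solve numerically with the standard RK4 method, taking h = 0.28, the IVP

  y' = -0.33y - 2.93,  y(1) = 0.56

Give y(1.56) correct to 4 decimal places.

-1.0326

RK4: k1 = f(x_n, y_n); k2 = f(x_n + h/2, y_n + (h/2)·k1); k3 = f(x_n + h/2, y_n + (h/2)·k2); k4 = f(x_n + h, y_n + h·k3); y_{n+1} = y_n + (h/6)·(k1 + 2k2 + 2k3 + k4).
x=1.000000, y=0.560000:
  k1 = f(1.000000, 0.560000) = -3.114800
  k2 = f(1.140000, 0.123928) = -2.970896
  k3 = f(1.140000, 0.144075) = -2.977545
  k4 = f(1.280000, -0.273712) = -2.839675
  y ← 0.560000 + (0.28/6)·(k1 + 2k2 + 2k3 + k4) = -0.273063
x=1.280000, y=-0.273063:
  k1 = f(1.280000, -0.273063) = -2.839889
  k2 = f(1.420000, -0.670648) = -2.708686
  k3 = f(1.420000, -0.652279) = -2.714748
  k4 = f(1.560000, -1.033193) = -2.589046
  y ← -0.273063 + (0.28/6)·(k1 + 2k2 + 2k3 + k4) = -1.032601
y(1.56) ≈ -1.0326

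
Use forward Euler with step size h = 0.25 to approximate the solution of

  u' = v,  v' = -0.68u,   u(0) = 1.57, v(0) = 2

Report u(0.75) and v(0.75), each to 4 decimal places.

Euler on (u,v): u_{n+1} = u_n + h·u', v_{n+1} = v_n + h·v'.
0.000000: (1.570000, 2.000000); f=(2.000000, -1.067600) → (2.070000, 1.733100)
0.250000: (2.070000, 1.733100); f=(1.733100, -1.407600) → (2.503275, 1.381200)
0.500000: (2.503275, 1.381200); f=(1.381200, -1.702227) → (2.848575, 0.955643)
(u(0.75), v(0.75)) ≈ (2.8486, 0.9556)

2.8486, 0.9556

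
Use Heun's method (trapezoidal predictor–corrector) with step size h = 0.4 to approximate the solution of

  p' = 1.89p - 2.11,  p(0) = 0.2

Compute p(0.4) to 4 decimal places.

Heun: k1 = f(x_n, p_n); k2 = f(x_n + h, p_n + h·k1); p_{n+1} = p_n + (h/2)·(k1 + k2).
x=0.000000, p=0.200000:
  k1 = f(0.000000, 0.200000) = -1.732000
  k2 = f(0.400000, -0.492800) = -3.041392
  p ← 0.200000 + (0.4/2)·(-1.732000 + (-3.041392)) = -0.754678
p(0.4) ≈ -0.7547

-0.7547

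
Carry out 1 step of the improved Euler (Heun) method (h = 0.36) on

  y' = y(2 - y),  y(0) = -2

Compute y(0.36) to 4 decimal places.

-9.4834

Heun: k1 = f(t_n, y_n); k2 = f(t_n + h, y_n + h·k1); y_{n+1} = y_n + (h/2)·(k1 + k2).
t=0.000000, y=-2.000000:
  k1 = f(0.000000, -2.000000) = -8.000000
  k2 = f(0.360000, -4.880000) = -33.574400
  y ← -2.000000 + (0.36/2)·(-8.000000 + (-33.574400)) = -9.483392
y(0.36) ≈ -9.4834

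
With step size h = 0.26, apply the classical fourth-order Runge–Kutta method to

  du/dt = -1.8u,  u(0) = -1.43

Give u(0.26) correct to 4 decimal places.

RK4: k1 = f(t_n, u_n); k2 = f(t_n + h/2, u_n + (h/2)·k1); k3 = f(t_n + h/2, u_n + (h/2)·k2); k4 = f(t_n + h, u_n + h·k3); u_{n+1} = u_n + (h/6)·(k1 + 2k2 + 2k3 + k4).
t=0.000000, u=-1.430000:
  k1 = f(0.000000, -1.430000) = 2.574000
  k2 = f(0.130000, -1.095380) = 1.971684
  k3 = f(0.130000, -1.173681) = 2.112626
  k4 = f(0.260000, -0.880717) = 1.585291
  u ← -1.430000 + (0.26/6)·(k1 + 2k2 + 2k3 + k4) = -0.895791
u(0.26) ≈ -0.8958

-0.8958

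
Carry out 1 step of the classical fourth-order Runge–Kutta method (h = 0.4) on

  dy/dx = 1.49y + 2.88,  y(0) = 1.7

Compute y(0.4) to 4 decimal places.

RK4: k1 = f(x_n, y_n); k2 = f(x_n + h/2, y_n + (h/2)·k1); k3 = f(x_n + h/2, y_n + (h/2)·k2); k4 = f(x_n + h, y_n + h·k3); y_{n+1} = y_n + (h/6)·(k1 + 2k2 + 2k3 + k4).
x=0.000000, y=1.700000:
  k1 = f(0.000000, 1.700000) = 5.413000
  k2 = f(0.200000, 2.782600) = 7.026074
  k3 = f(0.200000, 3.105215) = 7.506770
  k4 = f(0.400000, 4.702708) = 9.887035
  y ← 1.700000 + (0.4/6)·(k1 + 2k2 + 2k3 + k4) = 4.657715
y(0.4) ≈ 4.6577

4.6577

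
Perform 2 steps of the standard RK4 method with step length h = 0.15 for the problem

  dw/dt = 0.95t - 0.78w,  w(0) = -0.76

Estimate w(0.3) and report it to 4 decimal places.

RK4: k1 = f(t_n, w_n); k2 = f(t_n + h/2, w_n + (h/2)·k1); k3 = f(t_n + h/2, w_n + (h/2)·k2); k4 = f(t_n + h, w_n + h·k3); w_{n+1} = w_n + (h/6)·(k1 + 2k2 + 2k3 + k4).
t=0.000000, w=-0.760000:
  k1 = f(0.000000, -0.760000) = 0.592800
  k2 = f(0.075000, -0.715540) = 0.629371
  k3 = f(0.075000, -0.712797) = 0.627232
  k4 = f(0.150000, -0.665915) = 0.661914
  w ← -0.760000 + (0.15/6)·(k1 + 2k2 + 2k3 + k4) = -0.665802
t=0.150000, w=-0.665802:
  k1 = f(0.150000, -0.665802) = 0.661826
  k2 = f(0.225000, -0.616165) = 0.694359
  k3 = f(0.225000, -0.613725) = 0.692456
  k4 = f(0.300000, -0.561934) = 0.723308
  w ← -0.665802 + (0.15/6)·(k1 + 2k2 + 2k3 + k4) = -0.561833
w(0.3) ≈ -0.5618

-0.5618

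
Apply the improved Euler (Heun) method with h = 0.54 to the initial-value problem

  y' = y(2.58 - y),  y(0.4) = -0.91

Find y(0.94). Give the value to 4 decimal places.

-5.4565

Heun: k1 = f(t_n, y_n); k2 = f(t_n + h, y_n + h·k1); y_{n+1} = y_n + (h/2)·(k1 + k2).
t=0.400000, y=-0.910000:
  k1 = f(0.400000, -0.910000) = -3.175900
  k2 = f(0.940000, -2.624986) = -13.663015
  y ← -0.910000 + (0.54/2)·(-3.175900 + (-13.663015)) = -5.456507
y(0.94) ≈ -5.4565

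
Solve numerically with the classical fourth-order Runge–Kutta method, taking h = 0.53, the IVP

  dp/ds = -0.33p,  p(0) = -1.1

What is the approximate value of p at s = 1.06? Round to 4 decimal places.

-0.7753

RK4: k1 = f(s_n, p_n); k2 = f(s_n + h/2, p_n + (h/2)·k1); k3 = f(s_n + h/2, p_n + (h/2)·k2); k4 = f(s_n + h, p_n + h·k3); p_{n+1} = p_n + (h/6)·(k1 + 2k2 + 2k3 + k4).
s=0.000000, p=-1.100000:
  k1 = f(0.000000, -1.100000) = 0.363000
  k2 = f(0.265000, -1.003805) = 0.331256
  k3 = f(0.265000, -1.012217) = 0.334032
  k4 = f(0.530000, -0.922963) = 0.304578
  p ← -1.100000 + (0.53/6)·(k1 + 2k2 + 2k3 + k4) = -0.923497
s=0.530000, p=-0.923497:
  k1 = f(0.530000, -0.923497) = 0.304754
  k2 = f(0.795000, -0.842737) = 0.278103
  k3 = f(0.795000, -0.849799) = 0.280434
  k4 = f(1.060000, -0.774867) = 0.255706
  p ← -0.923497 + (0.53/6)·(k1 + 2k2 + 2k3 + k4) = -0.775314
p(1.06) ≈ -0.7753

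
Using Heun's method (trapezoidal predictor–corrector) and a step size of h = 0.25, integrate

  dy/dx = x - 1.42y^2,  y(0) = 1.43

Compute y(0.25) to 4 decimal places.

1.0103

Heun: k1 = f(x_n, y_n); k2 = f(x_n + h, y_n + h·k1); y_{n+1} = y_n + (h/2)·(k1 + k2).
x=0.000000, y=1.430000:
  k1 = f(0.000000, 1.430000) = -2.903758
  k2 = f(0.250000, 0.704061) = -0.453896
  y ← 1.430000 + (0.25/2)·(-2.903758 + (-0.453896)) = 1.010293
y(0.25) ≈ 1.0103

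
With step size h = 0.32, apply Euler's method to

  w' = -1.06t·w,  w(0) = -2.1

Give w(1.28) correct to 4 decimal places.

Euler: w_{n+1} = w_n + h·f(t_n, w_n).
t=0.000000, w=-2.100000: f=0.000000 → w ← -2.100000 + 0.32·0.000000 = -2.100000
t=0.320000, w=-2.100000: f=0.712320 → w ← -2.100000 + 0.32·0.712320 = -1.872058
t=0.640000, w=-1.872058: f=1.270004 → w ← -1.872058 + 0.32·1.270004 = -1.465656
t=0.960000, w=-1.465656: f=1.491452 → w ← -1.465656 + 0.32·1.491452 = -0.988392
w(1.28) ≈ -0.9884

-0.9884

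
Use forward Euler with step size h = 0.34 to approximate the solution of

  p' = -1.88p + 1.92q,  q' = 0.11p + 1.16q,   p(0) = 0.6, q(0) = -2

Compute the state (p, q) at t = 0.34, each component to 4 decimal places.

-1.0891, -2.7664

Euler on (p,q): p_{n+1} = p_n + h·p', q_{n+1} = q_n + h·q'.
0.000000: (0.600000, -2.000000); f=(-4.968000, -2.254000) → (-1.089120, -2.766360)
(p(0.34), q(0.34)) ≈ (-1.0891, -2.7664)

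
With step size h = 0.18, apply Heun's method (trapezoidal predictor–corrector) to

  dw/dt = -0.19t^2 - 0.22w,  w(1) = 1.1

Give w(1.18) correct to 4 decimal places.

Heun: k1 = f(t_n, w_n); k2 = f(t_n + h, w_n + h·k1); w_{n+1} = w_n + (h/2)·(k1 + k2).
t=1.000000, w=1.100000:
  k1 = f(1.000000, 1.100000) = -0.432000
  k2 = f(1.180000, 1.022240) = -0.489449
  w ← 1.100000 + (0.18/2)·(-0.432000 + (-0.489449)) = 1.017070
w(1.18) ≈ 1.0171

1.0171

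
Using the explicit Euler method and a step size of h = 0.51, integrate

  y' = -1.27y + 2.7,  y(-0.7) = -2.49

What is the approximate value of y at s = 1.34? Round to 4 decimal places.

2.0549

Euler: y_{n+1} = y_n + h·f(s_n, y_n).
s=-0.700000, y=-2.490000: f=5.862300 → y ← -2.490000 + 0.51·5.862300 = 0.499773
s=-0.190000, y=0.499773: f=2.065288 → y ← 0.499773 + 0.51·2.065288 = 1.553070
s=0.320000, y=1.553070: f=0.727601 → y ← 1.553070 + 0.51·0.727601 = 1.924147
s=0.830000, y=1.924147: f=0.256334 → y ← 1.924147 + 0.51·0.256334 = 2.054877
y(1.34) ≈ 2.0549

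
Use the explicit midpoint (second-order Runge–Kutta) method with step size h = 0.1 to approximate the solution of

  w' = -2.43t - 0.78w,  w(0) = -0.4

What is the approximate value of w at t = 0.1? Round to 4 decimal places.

-0.3822

Midpoint: k1 = f(t_n, w_n); k2 = f(t_n + h/2, w_n + (h/2)·k1); w_{n+1} = w_n + h·k2.
t=0.000000, w=-0.400000:
  k1 = f(0.000000, -0.400000) = 0.312000
  k2 = f(0.050000, -0.384400) = 0.178332
  w ← -0.400000 + 0.1·0.178332 = -0.382167
w(0.1) ≈ -0.3822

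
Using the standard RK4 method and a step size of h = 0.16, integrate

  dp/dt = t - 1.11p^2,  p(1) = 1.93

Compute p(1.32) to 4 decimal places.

1.3855

RK4: k1 = f(t_n, p_n); k2 = f(t_n + h/2, p_n + (h/2)·k1); k3 = f(t_n + h/2, p_n + (h/2)·k2); k4 = f(t_n + h, p_n + h·k3); p_{n+1} = p_n + (h/6)·(k1 + 2k2 + 2k3 + k4).
t=1.000000, p=1.930000:
  k1 = f(1.000000, 1.930000) = -3.134639
  k2 = f(1.080000, 1.679229) = -2.049989
  k3 = f(1.080000, 1.766001) = -2.381823
  k4 = f(1.160000, 1.548908) = -1.503020
  p ← 1.930000 + (0.16/6)·(k1 + 2k2 + 2k3 + k4) = 1.569966
t=1.160000, p=1.569966:
  k1 = f(1.160000, 1.569966) = -1.575920
  k2 = f(1.240000, 1.443892) = -1.074155
  k3 = f(1.240000, 1.484033) = -1.204614
  k4 = f(1.320000, 1.377228) = -0.785399
  p ← 1.569966 + (0.16/6)·(k1 + 2k2 + 2k3 + k4) = 1.385463
p(1.32) ≈ 1.3855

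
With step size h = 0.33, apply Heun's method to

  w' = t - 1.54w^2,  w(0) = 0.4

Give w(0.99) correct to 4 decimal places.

0.6008

Heun: k1 = f(t_n, w_n); k2 = f(t_n + h, w_n + h·k1); w_{n+1} = w_n + (h/2)·(k1 + k2).
t=0.000000, w=0.400000:
  k1 = f(0.000000, 0.400000) = -0.246400
  k2 = f(0.330000, 0.318688) = 0.173594
  w ← 0.400000 + (0.33/2)·(-0.246400 + 0.173594) = 0.387987
t=0.330000, w=0.387987:
  k1 = f(0.330000, 0.387987) = 0.098178
  k2 = f(0.660000, 0.420386) = 0.387845
  w ← 0.387987 + (0.33/2)·(0.098178 + 0.387845) = 0.468181
t=0.660000, w=0.468181:
  k1 = f(0.660000, 0.468181) = 0.322442
  k2 = f(0.990000, 0.574587) = 0.481569
  w ← 0.468181 + (0.33/2)·(0.322442 + 0.481569) = 0.600843
w(0.99) ≈ 0.6008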